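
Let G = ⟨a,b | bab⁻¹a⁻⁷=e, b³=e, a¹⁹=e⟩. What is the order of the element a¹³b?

Compute successive powers until reaching e:
  (a¹³b)¹ = a¹³b, (a¹³b)² = a⁹b², (a¹³b)³ = e.
The smallest positive k with (a¹³b)ᵏ = e is 3.

Answer: 3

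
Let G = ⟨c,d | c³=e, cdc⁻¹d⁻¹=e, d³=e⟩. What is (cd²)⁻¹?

The order of (cd²) is 3 (smallest k with (cd²)ᵏ = e), so (cd²)⁻¹ = (cd²)² = c²d.
Check: (cd²) · (c²d) → (cd²) · c² = d²;   (d²) · d = e, giving e as required.

Answer: c²d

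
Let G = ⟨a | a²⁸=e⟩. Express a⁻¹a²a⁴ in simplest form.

Multiply left to right, reducing at each step:
  (a²⁷) · a² = a
  a · a⁴ = a⁵

Answer: a⁵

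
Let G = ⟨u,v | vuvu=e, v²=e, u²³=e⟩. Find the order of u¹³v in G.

Compute successive powers until reaching e:
  (u¹³v)¹ = u¹³v, (u¹³v)² = e.
The smallest positive k with (u¹³v)ᵏ = e is 2.

Answer: 2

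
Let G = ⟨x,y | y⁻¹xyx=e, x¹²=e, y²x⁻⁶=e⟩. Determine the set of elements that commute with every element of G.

An element z ∈ Z(G) iff z commutes with every generator.
For example x⁶ is central: (x⁶)·x = x⁷ = x·(x⁶); (x⁶)·y = y⁻¹ = y·(x⁶).
Whereas x ∉ Z(G) since x·y = xy ≠ x⁵y⁻¹ = y·x.
Checking each of the 24 elements this way gives Z(G) = {e, x⁶}, of order 2.

Answer: {e, x⁶}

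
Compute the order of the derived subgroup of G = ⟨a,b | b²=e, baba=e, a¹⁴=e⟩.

G' = [G, G] is generated by all commutators. The generator-pair commutators are: [a, b] = a².
The subgroup they normally generate is {e, a², a⁴, a⁶, a⁸, a¹⁰, a¹²}, of order 7.
Check: |G/G'| = 28/7 = 4 is the order of the abelianisation.

Answer: 7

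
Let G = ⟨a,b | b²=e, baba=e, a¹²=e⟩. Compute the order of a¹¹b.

Compute successive powers until reaching e:
  (a¹¹b)¹ = a¹¹b, (a¹¹b)² = e.
The smallest positive k with (a¹¹b)ᵏ = e is 2.

Answer: 2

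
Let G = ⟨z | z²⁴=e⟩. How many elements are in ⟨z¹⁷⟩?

|⟨z¹⁷⟩| equals the order of z¹⁷. Compute successive powers until reaching e:
  (z¹⁷)¹ = z¹⁷, (z¹⁷)² = z¹⁰, (z¹⁷)³ = z³, (z¹⁷)⁴ = z²⁰, (z¹⁷)⁵ = z¹³, (z¹⁷)⁶ = z⁶, (z¹⁷)⁷ = z²³, (z¹⁷)⁸ = z¹⁶, (z¹⁷)⁹ = z⁹, (z¹⁷)¹⁰ = z², (z¹⁷)¹¹ = z¹⁹, (z¹⁷)¹² = z¹², (z¹⁷)¹³ = z⁵, (z¹⁷)¹⁴ = z²², (z¹⁷)¹⁵ = z¹⁵, (z¹⁷)¹⁶ = z⁸, (z¹⁷)¹⁷ = z, (z¹⁷)¹⁸ = z¹⁸, (z¹⁷)¹⁹ = z¹¹, (z¹⁷)²⁰ = z⁴, (z¹⁷)²¹ = z²¹, (z¹⁷)²² = z¹⁴, (z¹⁷)²³ = z⁷, (z¹⁷)²⁴ = e.
The smallest positive k with (z¹⁷)ᵏ = e is 24, so |⟨z¹⁷⟩| = 24.

Answer: 24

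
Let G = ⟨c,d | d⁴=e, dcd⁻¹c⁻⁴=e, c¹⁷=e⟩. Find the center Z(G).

An element z ∈ Z(G) iff z commutes with every generator.
For example e is central: e·c = c = c·e; e·d = d = d·e.
Whereas c ∉ Z(G) since c·d = cd ≠ c⁴d = d·c.
Checking each of the 68 elements this way gives Z(G) = {e}, of order 1.

Answer: {e}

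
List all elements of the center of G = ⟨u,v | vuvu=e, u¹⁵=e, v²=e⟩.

An element z ∈ Z(G) iff z commutes with every generator.
For example e is central: e·u = u = u·e; e·v = v = v·e.
Whereas u ∉ Z(G) since u·v = uv ≠ u¹⁴v = v·u.
Checking each of the 30 elements this way gives Z(G) = {e}, of order 1.

Answer: {e}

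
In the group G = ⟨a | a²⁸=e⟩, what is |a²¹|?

Compute successive powers until reaching e:
  (a²¹)¹ = a²¹, (a²¹)² = a¹⁴, (a²¹)³ = a⁷, (a²¹)⁴ = e.
The smallest positive k with (a²¹)ᵏ = e is 4.

Answer: 4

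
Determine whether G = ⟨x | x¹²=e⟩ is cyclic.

|G| = 12. The element x has order 12 (its powers give 12 distinct elements), so ⟨x⟩ = G and G is cyclic.

Answer: Yes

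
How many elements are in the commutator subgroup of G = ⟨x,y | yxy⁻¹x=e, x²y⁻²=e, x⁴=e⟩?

G' = [G, G] is generated by all commutators. The generator-pair commutators are: [x, y] = x².
The subgroup they normally generate is {e, x²}, of order 2.
Check: |G/G'| = 8/2 = 4 is the order of the abelianisation.

Answer: 2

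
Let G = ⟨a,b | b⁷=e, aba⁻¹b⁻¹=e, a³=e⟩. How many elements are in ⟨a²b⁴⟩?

|⟨a²b⁴⟩| equals the order of a²b⁴. Compute successive powers until reaching e:
  (a²b⁴)¹ = a²b⁴, (a²b⁴)² = ab, (a²b⁴)³ = b⁵, (a²b⁴)⁴ = a²b², (a²b⁴)⁵ = ab⁶, (a²b⁴)⁶ = b³, (a²b⁴)⁷ = a², (a²b⁴)⁸ = ab⁴, (a²b⁴)⁹ = b, (a²b⁴)¹⁰ = a²b⁵, (a²b⁴)¹¹ = ab², (a²b⁴)¹² = b⁶, (a²b⁴)¹³ = a²b³, (a²b⁴)¹⁴ = a, (a²b⁴)¹⁵ = b⁴, (a²b⁴)¹⁶ = a²b, (a²b⁴)¹⁷ = ab⁵, (a²b⁴)¹⁸ = b², (a²b⁴)¹⁹ = a²b⁶, (a²b⁴)²⁰ = ab³, (a²b⁴)²¹ = e.
The smallest positive k with (a²b⁴)ᵏ = e is 21, so |⟨a²b⁴⟩| = 21.

Answer: 21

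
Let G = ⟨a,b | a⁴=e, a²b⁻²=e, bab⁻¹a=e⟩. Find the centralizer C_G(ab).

⟨ab⟩ ⊆ C_G(ab) since powers of ab commute with ab; so |C_G(ab)| ≥ |⟨ab⟩| = 4.
By orbit–stabilizer, |C_G(ab)| = |G| / |conj. class of ab| = 8 / 2 = 4.
The 4 elements commuting with ab are {e, a², ab⁻¹, ab}.

Answer: {e, a², ab⁻¹, ab}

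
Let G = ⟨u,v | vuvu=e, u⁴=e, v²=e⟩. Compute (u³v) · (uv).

Compute (u³v) · (uv) by multiplying left to right and reducing via the relations at each step:
  (u³v) · u = u²v
  (u²v) · v = u²

Answer: u²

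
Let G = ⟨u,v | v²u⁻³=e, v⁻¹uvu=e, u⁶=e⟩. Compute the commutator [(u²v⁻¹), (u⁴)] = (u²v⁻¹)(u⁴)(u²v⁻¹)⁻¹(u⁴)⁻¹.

[(u²v⁻¹), (u⁴)] = (u²v⁻¹)·(u⁴)·(u²v⁻¹)⁻¹·(u⁴)⁻¹.
  (u²v⁻¹) · (u⁴) = uv
  (uv) · (u²v) = u²
  (u²) · (u²) = u⁴

Answer: u⁴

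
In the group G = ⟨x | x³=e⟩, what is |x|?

Compute successive powers until reaching e:
  x¹ = x, x² = x², x³ = e.
The smallest positive k with xᵏ = e is 3.

Answer: 3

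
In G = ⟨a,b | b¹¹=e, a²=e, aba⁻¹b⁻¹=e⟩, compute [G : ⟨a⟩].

First find ord(a) by computing successive powers:
  a¹ = a, a² = e.
So |⟨a⟩| = ord(a) = 2. With |G| = 22, by Lagrange [G : ⟨a⟩] = 22/2 = 11.

Answer: 11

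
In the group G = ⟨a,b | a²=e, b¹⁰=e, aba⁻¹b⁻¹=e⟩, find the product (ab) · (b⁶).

Compute (ab) · (b⁶) by multiplying left to right and reducing via the relations at each step:
  (ab) · b⁶ = ab⁷

Answer: ab⁷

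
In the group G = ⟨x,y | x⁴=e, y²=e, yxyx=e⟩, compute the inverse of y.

The order of y is 2 (smallest k with yᵏ = e), so y⁻¹ = y¹ = y.
Check: y · y → y · y = e, giving e as required.

Answer: y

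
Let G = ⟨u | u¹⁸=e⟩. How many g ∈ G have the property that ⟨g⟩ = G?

G is cyclic of order 18. An element generates G iff its order is 18, and a cyclic group of order 18 has exactly φ(18) = 6 such elements.

Answer: 6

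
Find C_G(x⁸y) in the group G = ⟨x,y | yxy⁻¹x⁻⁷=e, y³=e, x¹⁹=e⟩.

⟨x⁸y⟩ ⊆ C_G(x⁸y) since powers of x⁸y commute with x⁸y; so |C_G(x⁸y)| ≥ |⟨x⁸y⟩| = 3.
By orbit–stabilizer, |C_G(x⁸y)| = |G| / |conj. class of x⁸y| = 57 / 19 = 3.
The 3 elements commuting with x⁸y are {e, x⁸y, x⁷y²}.

Answer: {e, x⁸y, x⁷y²}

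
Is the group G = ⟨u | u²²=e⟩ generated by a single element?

|G| = 22. The element u has order 22 (its powers give 22 distinct elements), so ⟨u⟩ = G and G is cyclic.

Answer: Yes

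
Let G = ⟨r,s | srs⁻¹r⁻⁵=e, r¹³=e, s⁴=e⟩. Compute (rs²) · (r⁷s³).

Compute (rs²) · (r⁷s³) by multiplying left to right and reducing via the relations at each step:
  (rs²) · r⁷ = r⁷s²
  (r⁷s²) · s³ = r⁷s

Answer: r⁷s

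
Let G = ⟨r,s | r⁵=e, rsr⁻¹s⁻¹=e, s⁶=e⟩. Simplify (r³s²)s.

Compute (r³s²) · s by multiplying left to right and reducing via the relations at each step:
  (r³s²) · s = r³s³

Answer: r³s³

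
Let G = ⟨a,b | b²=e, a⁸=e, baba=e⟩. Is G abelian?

a·b = ab but b·a = a⁷b, so a·b ≠ b·a and G is not abelian.

Answer: No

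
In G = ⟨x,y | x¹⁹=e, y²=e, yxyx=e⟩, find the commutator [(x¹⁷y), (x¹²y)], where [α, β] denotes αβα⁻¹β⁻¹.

[(x¹⁷y), (x¹²y)] = (x¹⁷y)·(x¹²y)·(x¹⁷y)⁻¹·(x¹²y)⁻¹.
  (x¹⁷y) · (x¹²y) = x⁵
  (x⁵) · (x¹⁷y) = x³y
  (x³y) · (x¹²y) = x¹⁰

Answer: x¹⁰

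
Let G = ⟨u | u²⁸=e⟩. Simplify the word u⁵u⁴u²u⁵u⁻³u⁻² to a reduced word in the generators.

Multiply left to right, reducing at each step:
  (u⁵) · u⁴ = u⁹
  (u⁹) · u² = u¹¹
  (u¹¹) · u⁵ = u¹⁶
  (u¹⁶) · u⁻³ = u¹³
  (u¹³) · u⁻² = u¹¹

Answer: u¹¹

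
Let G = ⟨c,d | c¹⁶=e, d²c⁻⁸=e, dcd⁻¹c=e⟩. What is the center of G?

An element z ∈ Z(G) iff z commutes with every generator.
For example c⁸ is central: (c⁸)·c = c⁹ = c·(c⁸); (c⁸)·d = d⁻¹ = d·(c⁸).
Whereas c ∉ Z(G) since c·d = cd ≠ c⁷d⁻¹ = d·c.
Checking each of the 32 elements this way gives Z(G) = {e, c⁸}, of order 2.

Answer: {e, c⁸}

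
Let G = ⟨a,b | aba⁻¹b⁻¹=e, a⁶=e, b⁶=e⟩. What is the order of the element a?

Compute successive powers until reaching e:
  a¹ = a, a² = a², a³ = a³, a⁴ = a⁴, a⁵ = a⁵, a⁶ = e.
The smallest positive k with aᵏ = e is 6.

Answer: 6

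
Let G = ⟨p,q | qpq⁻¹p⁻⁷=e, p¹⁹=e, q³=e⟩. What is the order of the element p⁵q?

Compute successive powers until reaching e:
  (p⁵q)¹ = p⁵q, (p⁵q)² = p²q², (p⁵q)³ = e.
The smallest positive k with (p⁵q)ᵏ = e is 3.

Answer: 3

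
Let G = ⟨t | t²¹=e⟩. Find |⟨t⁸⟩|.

|⟨t⁸⟩| equals the order of t⁸. Compute successive powers until reaching e:
  (t⁸)¹ = t⁸, (t⁸)² = t¹⁶, (t⁸)³ = t³, (t⁸)⁴ = t¹¹, (t⁸)⁵ = t¹⁹, (t⁸)⁶ = t⁶, (t⁸)⁷ = t¹⁴, (t⁸)⁸ = t, (t⁸)⁹ = t⁹, (t⁸)¹⁰ = t¹⁷, (t⁸)¹¹ = t⁴, (t⁸)¹² = t¹², (t⁸)¹³ = t²⁰, (t⁸)¹⁴ = t⁷, (t⁸)¹⁵ = t¹⁵, (t⁸)¹⁶ = t², (t⁸)¹⁷ = t¹⁰, (t⁸)¹⁸ = t¹⁸, (t⁸)¹⁹ = t⁵, (t⁸)²⁰ = t¹³, (t⁸)²¹ = e.
The smallest positive k with (t⁸)ᵏ = e is 21, so |⟨t⁸⟩| = 21.

Answer: 21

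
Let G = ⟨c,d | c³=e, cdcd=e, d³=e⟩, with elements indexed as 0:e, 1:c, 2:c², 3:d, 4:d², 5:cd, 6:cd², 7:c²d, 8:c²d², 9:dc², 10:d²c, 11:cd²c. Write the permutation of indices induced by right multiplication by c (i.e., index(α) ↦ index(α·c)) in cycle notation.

(0 1 2)(3 8 9)(4 10 5)(6 11 7)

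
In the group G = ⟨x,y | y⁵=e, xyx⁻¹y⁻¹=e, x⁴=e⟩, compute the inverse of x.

The order of x is 4 (smallest k with xᵏ = e), so x⁻¹ = x³ = x³.
Check: x · (x³) → x · x³ = e, giving e as required.

Answer: x³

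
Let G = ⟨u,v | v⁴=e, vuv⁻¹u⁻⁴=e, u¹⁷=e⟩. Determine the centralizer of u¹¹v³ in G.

⟨u¹¹v³⟩ ⊆ C_G(u¹¹v³) since powers of u¹¹v³ commute with u¹¹v³; so |C_G(u¹¹v³)| ≥ |⟨u¹¹v³⟩| = 4.
By orbit–stabilizer, |C_G(u¹¹v³)| = |G| / |conj. class of u¹¹v³| = 68 / 17 = 4.
The 4 elements commuting with u¹¹v³ are {e, uv², u⁷v, u¹¹v³}.

Answer: {e, uv², u⁷v, u¹¹v³}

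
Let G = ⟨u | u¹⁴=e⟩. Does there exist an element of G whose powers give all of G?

|G| = 14. The element u has order 14 (its powers give 14 distinct elements), so ⟨u⟩ = G and G is cyclic.

Answer: Yes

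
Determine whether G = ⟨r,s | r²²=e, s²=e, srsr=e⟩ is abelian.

r·s = rs but s·r = r²¹s, so r·s ≠ s·r and G is not abelian.

Answer: No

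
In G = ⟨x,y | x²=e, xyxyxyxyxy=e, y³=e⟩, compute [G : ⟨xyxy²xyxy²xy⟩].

First find ord(xyxy²xyxy²xy) by computing successive powers:
  (xyxy²xyxy²xy)¹ = xyxy²xyxy²xy, (xyxy²xyxy²xy)² = e.
So |⟨xyxy²xyxy²xy⟩| = ord(xyxy²xyxy²xy) = 2. With |G| = 60, by Lagrange [G : ⟨xyxy²xyxy²xy⟩] = 60/2 = 30.

Answer: 30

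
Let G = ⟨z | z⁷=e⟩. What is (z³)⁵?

Compute successive powers of (z³), reducing at each step:
  (z³)²: (z³) · z³ = z⁶
  (z³)³: (z⁶) · z³ = z²
  (z³)⁴: (z²) · z³ = z⁵
  (z³)⁵: (z⁵) · z³ = z

Answer: z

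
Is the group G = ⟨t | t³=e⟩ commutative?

G has a single generator, so G is cyclic and hence abelian.

Answer: Yes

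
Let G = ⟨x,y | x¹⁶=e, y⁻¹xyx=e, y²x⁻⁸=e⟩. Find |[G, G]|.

G' = [G, G] is generated by all commutators. The generator-pair commutators are: [x, y] = x².
The subgroup they normally generate is {e, x², x⁴, x⁶, x⁸, x¹⁰, x¹², x¹⁴}, of order 8.
Check: |G/G'| = 32/8 = 4 is the order of the abelianisation.

Answer: 8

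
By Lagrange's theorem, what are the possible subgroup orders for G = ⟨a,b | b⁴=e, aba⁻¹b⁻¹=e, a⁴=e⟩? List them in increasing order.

|G| = 16 = 2⁴. By Lagrange's theorem the order of any subgroup divides 16; the divisors of 16 are 1, 2, 4, 8, 16.

Answer: 1, 2, 4, 8, 16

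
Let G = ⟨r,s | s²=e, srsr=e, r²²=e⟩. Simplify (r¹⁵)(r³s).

Compute (r¹⁵) · (r³s) by multiplying left to right and reducing via the relations at each step:
  (r¹⁵) · r³ = r¹⁸
  (r¹⁸) · s = r¹⁸s

Answer: r¹⁸s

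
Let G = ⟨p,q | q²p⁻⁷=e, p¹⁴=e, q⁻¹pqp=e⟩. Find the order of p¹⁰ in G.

Compute successive powers until reaching e:
  (p¹⁰)¹ = p¹⁰, (p¹⁰)² = p⁶, (p¹⁰)³ = p², (p¹⁰)⁴ = p¹², (p¹⁰)⁵ = p⁸, (p¹⁰)⁶ = p⁴, (p¹⁰)⁷ = e.
The smallest positive k with (p¹⁰)ᵏ = e is 7.

Answer: 7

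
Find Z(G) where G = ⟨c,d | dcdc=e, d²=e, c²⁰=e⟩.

An element z ∈ Z(G) iff z commutes with every generator.
For example c¹⁰ is central: (c¹⁰)·c = c¹¹ = c·(c¹⁰); (c¹⁰)·d = c¹⁰d = d·(c¹⁰).
Whereas c ∉ Z(G) since c·d = cd ≠ c¹⁹d = d·c.
Checking each of the 40 elements this way gives Z(G) = {e, c¹⁰}, of order 2.

Answer: {e, c¹⁰}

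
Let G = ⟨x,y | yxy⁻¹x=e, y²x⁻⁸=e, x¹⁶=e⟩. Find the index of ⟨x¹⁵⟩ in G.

First find ord(x¹⁵) by computing successive powers:
  (x¹⁵)¹ = x¹⁵, (x¹⁵)² = x¹⁴, (x¹⁵)³ = x¹³, (x¹⁵)⁴ = x¹², (x¹⁵)⁵ = x¹¹, (x¹⁵)⁶ = x¹⁰, (x¹⁵)⁷ = x⁹, (x¹⁵)⁸ = x⁸, (x¹⁵)⁹ = x⁷, (x¹⁵)¹⁰ = x⁶, (x¹⁵)¹¹ = x⁵, (x¹⁵)¹² = x⁴, (x¹⁵)¹³ = x³, (x¹⁵)¹⁴ = x², (x¹⁵)¹⁵ = x, (x¹⁵)¹⁶ = e.
So |⟨x¹⁵⟩| = ord(x¹⁵) = 16. With |G| = 32, by Lagrange [G : ⟨x¹⁵⟩] = 32/16 = 2.

Answer: 2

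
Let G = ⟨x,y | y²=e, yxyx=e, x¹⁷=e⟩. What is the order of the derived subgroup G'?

G' = [G, G] is generated by all commutators. The generator-pair commutators are: [x, y] = x².
The subgroup they normally generate is {e, x, x², x³, x⁴, x⁵, x⁶, x⁷, x⁸, x⁹, x¹⁰, x¹¹, x¹², x¹³, x¹⁴, x¹⁵, x¹⁶}, of order 17.
Check: |G/G'| = 34/17 = 2 is the order of the abelianisation.

Answer: 17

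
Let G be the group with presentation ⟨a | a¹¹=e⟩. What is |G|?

G is generated by a single element, so G is cyclic. The relator gives a¹¹ = e and no smaller power is forced to be e, so the 11 powers {a, e, a², a³, a⁴, a⁵, a⁶, a⁷, a⁸, a⁹, a¹⁰} are distinct. Hence |G| = 11.

Answer: 11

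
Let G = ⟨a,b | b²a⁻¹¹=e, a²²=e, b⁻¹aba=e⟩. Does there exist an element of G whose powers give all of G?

Every cyclic group is abelian. But a·b = ab while b·a = a¹⁰b⁻¹, so a·b ≠ b·a and G is not abelian. Hence G is not cyclic.

Answer: No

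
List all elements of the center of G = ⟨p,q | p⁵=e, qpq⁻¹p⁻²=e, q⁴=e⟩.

An element z ∈ Z(G) iff z commutes with every generator.
For example e is central: e·p = p = p·e; e·q = q = q·e.
Whereas p ∉ Z(G) since p·q = pq ≠ p²q = q·p.
Checking each of the 20 elements this way gives Z(G) = {e}, of order 1.

Answer: {e}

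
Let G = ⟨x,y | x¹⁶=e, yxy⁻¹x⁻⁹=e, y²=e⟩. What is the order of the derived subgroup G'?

G' = [G, G] is generated by all commutators. The generator-pair commutators are: [x, y] = x⁸.
The subgroup they normally generate is {e, x⁸}, of order 2.
Check: |G/G'| = 32/2 = 16 is the order of the abelianisation.

Answer: 2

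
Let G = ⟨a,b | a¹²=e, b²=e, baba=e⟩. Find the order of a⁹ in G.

Compute successive powers until reaching e:
  (a⁹)¹ = a⁹, (a⁹)² = a⁶, (a⁹)³ = a³, (a⁹)⁴ = e.
The smallest positive k with (a⁹)ᵏ = e is 4.

Answer: 4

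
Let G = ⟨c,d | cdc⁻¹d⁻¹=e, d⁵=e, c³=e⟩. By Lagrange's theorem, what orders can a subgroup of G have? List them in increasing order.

|G| = 15 = 3 · 5. By Lagrange's theorem the order of any subgroup divides 15; the divisors of 15 are 1, 3, 5, 15.

Answer: 1, 3, 5, 15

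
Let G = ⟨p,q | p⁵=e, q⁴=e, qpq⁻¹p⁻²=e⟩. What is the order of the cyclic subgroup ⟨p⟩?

|⟨p⟩| equals the order of p. Compute successive powers until reaching e:
  p¹ = p, p² = p², p³ = p³, p⁴ = p⁴, p⁵ = e.
The smallest positive k with pᵏ = e is 5, so |⟨p⟩| = 5.

Answer: 5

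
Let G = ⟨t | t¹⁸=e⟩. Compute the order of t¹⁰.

Compute successive powers until reaching e:
  (t¹⁰)¹ = t¹⁰, (t¹⁰)² = t², (t¹⁰)³ = t¹², (t¹⁰)⁴ = t⁴, (t¹⁰)⁵ = t¹⁴, (t¹⁰)⁶ = t⁶, (t¹⁰)⁷ = t¹⁶, (t¹⁰)⁸ = t⁸, (t¹⁰)⁹ = e.
The smallest positive k with (t¹⁰)ᵏ = e is 9.

Answer: 9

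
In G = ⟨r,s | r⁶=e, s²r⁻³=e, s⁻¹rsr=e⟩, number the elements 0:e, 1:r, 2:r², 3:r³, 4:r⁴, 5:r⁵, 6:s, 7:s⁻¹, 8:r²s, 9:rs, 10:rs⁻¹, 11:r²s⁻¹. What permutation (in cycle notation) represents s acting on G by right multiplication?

(0 6 3 7)(1 9 4 10)(2 8 5 11)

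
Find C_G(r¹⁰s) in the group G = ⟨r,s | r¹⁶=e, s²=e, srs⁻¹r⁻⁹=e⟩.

⟨r¹⁰s⟩ ⊆ C_G(r¹⁰s) since powers of r¹⁰s commute with r¹⁰s; so |C_G(r¹⁰s)| ≥ |⟨r¹⁰s⟩| = 8.
By orbit–stabilizer, |C_G(r¹⁰s)| = |G| / |conj. class of r¹⁰s| = 32 / 2 = 16.
The 16 elements commuting with r¹⁰s are {e, r², r⁴, r⁶, r⁸, r¹⁰, r¹², r¹⁴, s, r¹⁰s, r²s, r¹²s, r⁴s, r¹⁴s, r⁶s, r⁸s}.

Answer: {e, r², r⁴, r⁶, r⁸, r¹⁰, r¹², r¹⁴, s, r¹⁰s, r²s, r¹²s, r⁴s, r¹⁴s, r⁶s, r⁸s}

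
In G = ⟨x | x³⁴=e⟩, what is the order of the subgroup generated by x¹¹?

|⟨x¹¹⟩| equals the order of x¹¹. Compute successive powers until reaching e:
  (x¹¹)¹ = x¹¹, (x¹¹)² = x²², (x¹¹)³ = x³³, (x¹¹)⁴ = x¹⁰, (x¹¹)⁵ = x²¹, (x¹¹)⁶ = x³², (x¹¹)⁷ = x⁹, (x¹¹)⁸ = x²⁰, (x¹¹)⁹ = x³¹, (x¹¹)¹⁰ = x⁸, (x¹¹)¹¹ = x¹⁹, (x¹¹)¹² = x³⁰, (x¹¹)¹³ = x⁷, (x¹¹)¹⁴ = x¹⁸, (x¹¹)¹⁵ = x²⁹, (x¹¹)¹⁶ = x⁶, (x¹¹)¹⁷ = x¹⁷, (x¹¹)¹⁸ = x²⁸, (x¹¹)¹⁹ = x⁵, (x¹¹)²⁰ = x¹⁶, (x¹¹)²¹ = x²⁷, (x¹¹)²² = x⁴, (x¹¹)²³ = x¹⁵, (x¹¹)²⁴ = x²⁶, (x¹¹)²⁵ = x³, (x¹¹)²⁶ = x¹⁴, (x¹¹)²⁷ = x²⁵, (x¹¹)²⁸ = x², (x¹¹)²⁹ = x¹³, (x¹¹)³⁰ = x²⁴, (x¹¹)³¹ = x, (x¹¹)³² = x¹², (x¹¹)³³ = x²³, (x¹¹)³⁴ = e.
The smallest positive k with (x¹¹)ᵏ = e is 34, so |⟨x¹¹⟩| = 34.

Answer: 34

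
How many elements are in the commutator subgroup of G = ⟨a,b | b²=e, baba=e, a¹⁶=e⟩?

G' = [G, G] is generated by all commutators. The generator-pair commutators are: [a, b] = a².
The subgroup they normally generate is {e, a², a⁴, a⁶, a⁸, a¹⁰, a¹², a¹⁴}, of order 8.
Check: |G/G'| = 32/8 = 4 is the order of the abelianisation.

Answer: 8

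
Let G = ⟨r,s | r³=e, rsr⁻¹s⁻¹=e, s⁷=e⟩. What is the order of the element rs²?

Compute successive powers until reaching e:
  (rs²)¹ = rs², (rs²)² = r²s⁴, (rs²)³ = s⁶, (rs²)⁴ = rs, (rs²)⁵ = r²s³, (rs²)⁶ = s⁵, (rs²)⁷ = r, (rs²)⁸ = r²s², (rs²)⁹ = s⁴, (rs²)¹⁰ = rs⁶, (rs²)¹¹ = r²s, (rs²)¹² = s³, (rs²)¹³ = rs⁵, (rs²)¹⁴ = r², (rs²)¹⁵ = s², (rs²)¹⁶ = rs⁴, (rs²)¹⁷ = r²s⁶, (rs²)¹⁸ = s, (rs²)¹⁹ = rs³, (rs²)²⁰ = r²s⁵, (rs²)²¹ = e.
The smallest positive k with (rs²)ᵏ = e is 21.

Answer: 21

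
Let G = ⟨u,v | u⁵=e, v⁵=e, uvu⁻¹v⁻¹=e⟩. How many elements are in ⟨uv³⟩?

|⟨uv³⟩| equals the order of uv³. Compute successive powers until reaching e:
  (uv³)¹ = uv³, (uv³)² = u²v, (uv³)³ = u³v⁴, (uv³)⁴ = u⁴v², (uv³)⁵ = e.
The smallest positive k with (uv³)ᵏ = e is 5, so |⟨uv³⟩| = 5.

Answer: 5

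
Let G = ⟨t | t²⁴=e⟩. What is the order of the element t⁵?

Compute successive powers until reaching e:
  (t⁵)¹ = t⁵, (t⁵)² = t¹⁰, (t⁵)³ = t¹⁵, (t⁵)⁴ = t²⁰, (t⁵)⁵ = t, (t⁵)⁶ = t⁶, (t⁵)⁷ = t¹¹, (t⁵)⁸ = t¹⁶, (t⁵)⁹ = t²¹, (t⁵)¹⁰ = t², (t⁵)¹¹ = t⁷, (t⁵)¹² = t¹², (t⁵)¹³ = t¹⁷, (t⁵)¹⁴ = t²², (t⁵)¹⁵ = t³, (t⁵)¹⁶ = t⁸, (t⁵)¹⁷ = t¹³, (t⁵)¹⁸ = t¹⁸, (t⁵)¹⁹ = t²³, (t⁵)²⁰ = t⁴, (t⁵)²¹ = t⁹, (t⁵)²² = t¹⁴, (t⁵)²³ = t¹⁹, (t⁵)²⁴ = e.
The smallest positive k with (t⁵)ᵏ = e is 24.

Answer: 24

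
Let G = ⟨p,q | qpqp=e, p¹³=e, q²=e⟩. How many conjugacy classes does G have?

The conjugacy classes (representative and size) are:
  [e] (size 1), [p¹²] (size 2), [p¹¹] (size 2), [p³] (size 2), [p⁴] (size 2), [p⁸] (size 2), [p⁶] (size 2), [q] (size 13).
Class equation: 1 + 2 + 2 + 2 + 2 + 2 + 2 + 13 = 26 = |G|. So G has 8 conjugacy classes.

Answer: 8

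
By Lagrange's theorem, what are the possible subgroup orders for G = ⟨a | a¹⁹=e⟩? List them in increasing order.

|G| = 19 = 19. By Lagrange's theorem the order of any subgroup divides 19; the divisors of 19 are 1, 19.

Answer: 1, 19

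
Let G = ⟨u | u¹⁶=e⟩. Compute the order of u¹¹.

Compute successive powers until reaching e:
  (u¹¹)¹ = u¹¹, (u¹¹)² = u⁶, (u¹¹)³ = u, (u¹¹)⁴ = u¹², (u¹¹)⁵ = u⁷, (u¹¹)⁶ = u², (u¹¹)⁷ = u¹³, (u¹¹)⁸ = u⁸, (u¹¹)⁹ = u³, (u¹¹)¹⁰ = u¹⁴, (u¹¹)¹¹ = u⁹, (u¹¹)¹² = u⁴, (u¹¹)¹³ = u¹⁵, (u¹¹)¹⁴ = u¹⁰, (u¹¹)¹⁵ = u⁵, (u¹¹)¹⁶ = e.
The smallest positive k with (u¹¹)ᵏ = e is 16.

Answer: 16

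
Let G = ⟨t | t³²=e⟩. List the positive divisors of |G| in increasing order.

|G| = 32 = 2⁵. By Lagrange's theorem the order of any subgroup divides 32; the divisors of 32 are 1, 2, 4, 8, 16, 32.

Answer: 1, 2, 4, 8, 16, 32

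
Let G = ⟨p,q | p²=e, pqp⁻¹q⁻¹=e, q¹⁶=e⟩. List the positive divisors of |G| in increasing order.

|G| = 32 = 2⁵. By Lagrange's theorem the order of any subgroup divides 32; the divisors of 32 are 1, 2, 4, 8, 16, 32.

Answer: 1, 2, 4, 8, 16, 32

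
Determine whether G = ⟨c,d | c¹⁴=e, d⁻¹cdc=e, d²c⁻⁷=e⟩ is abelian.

c·d = cd but d·c = c⁶d⁻¹, so c·d ≠ d·c and G is not abelian.

Answer: No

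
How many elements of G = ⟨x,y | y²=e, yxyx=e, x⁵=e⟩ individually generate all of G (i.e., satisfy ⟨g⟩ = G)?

⟨g⟩ = G would require ord(g) = |G| = 10, but the maximum element order in G is 5 < 10. So G is not cyclic and no single element generates it: the count is 0.

Answer: 0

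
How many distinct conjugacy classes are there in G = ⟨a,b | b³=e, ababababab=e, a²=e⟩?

The conjugacy classes (representative and size) are:
  [e] (size 1), [abab²abab²a] (size 15), [babab²a] (size 20), [ab²ab²a] (size 12), [b²abab²] (size 12).
Class equation: 1 + 15 + 20 + 12 + 12 = 60 = |G|. So G has 5 conjugacy classes.

Answer: 5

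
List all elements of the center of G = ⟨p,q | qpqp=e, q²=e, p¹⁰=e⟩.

An element z ∈ Z(G) iff z commutes with every generator.
For example p⁵ is central: (p⁵)·p = p⁶ = p·(p⁵); (p⁵)·q = p⁵q = q·(p⁵).
Whereas p ∉ Z(G) since p·q = pq ≠ p⁹q = q·p.
Checking each of the 20 elements this way gives Z(G) = {e, p⁵}, of order 2.

Answer: {e, p⁵}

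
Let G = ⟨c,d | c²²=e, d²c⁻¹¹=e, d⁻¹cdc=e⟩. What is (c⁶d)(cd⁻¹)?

Compute (c⁶d) · (cd⁻¹) by multiplying left to right and reducing via the relations at each step:
  (c⁶d) · c = c⁵d
  (c⁵d) · d⁻¹ = c⁵

Answer: c⁵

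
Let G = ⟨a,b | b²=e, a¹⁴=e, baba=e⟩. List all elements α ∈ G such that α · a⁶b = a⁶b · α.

⟨a⁶b⟩ ⊆ C_G(a⁶b) since powers of a⁶b commute with a⁶b; so |C_G(a⁶b)| ≥ |⟨a⁶b⟩| = 2.
By orbit–stabilizer, |C_G(a⁶b)| = |G| / |conj. class of a⁶b| = 28 / 7 = 4.
The 4 elements commuting with a⁶b are {e, a⁷, a¹³b, a⁶b}.

Answer: {e, a⁷, a¹³b, a⁶b}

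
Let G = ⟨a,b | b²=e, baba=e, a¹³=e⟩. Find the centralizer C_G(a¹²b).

⟨a¹²b⟩ ⊆ C_G(a¹²b) since powers of a¹²b commute with a¹²b; so |C_G(a¹²b)| ≥ |⟨a¹²b⟩| = 2.
By orbit–stabilizer, |C_G(a¹²b)| = |G| / |conj. class of a¹²b| = 26 / 13 = 2.
The 2 elements commuting with a¹²b are {e, a¹²b}.

Answer: {e, a¹²b}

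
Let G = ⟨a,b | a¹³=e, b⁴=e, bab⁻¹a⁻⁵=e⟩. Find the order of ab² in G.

Compute successive powers until reaching e:
  (ab²)¹ = ab², (ab²)² = e.
The smallest positive k with (ab²)ᵏ = e is 2.

Answer: 2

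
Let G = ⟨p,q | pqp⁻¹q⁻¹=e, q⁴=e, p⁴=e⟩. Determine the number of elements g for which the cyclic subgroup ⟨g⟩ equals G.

⟨g⟩ = G would require ord(g) = |G| = 16, but the maximum element order in G is 4 < 16. So G is not cyclic and no single element generates it: the count is 0.

Answer: 0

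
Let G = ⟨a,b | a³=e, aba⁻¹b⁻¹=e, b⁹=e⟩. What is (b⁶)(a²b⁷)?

Compute (b⁶) · (a²b⁷) by multiplying left to right and reducing via the relations at each step:
  (b⁶) · a² = a²b⁶
  (a²b⁶) · b⁷ = a²b⁴

Answer: a²b⁴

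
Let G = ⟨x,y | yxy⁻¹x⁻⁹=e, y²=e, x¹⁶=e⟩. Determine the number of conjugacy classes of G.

The conjugacy classes (representative and size) are:
  [e] (size 1), [x⁹] (size 2), [x²] (size 1), [x³] (size 2), [x⁴] (size 1), [x¹³] (size 2), [x⁶] (size 1), [x¹⁵] (size 2), [x⁸] (size 1), [x¹⁰] (size 1), [x¹²] (size 1), [x¹⁴] (size 1), [y] (size 2), [xy] (size 2), [x²y] (size 2), [x¹¹y] (size 2), [x⁴y] (size 2), [x¹³y] (size 2), [x¹⁴y] (size 2), [x¹⁵y] (size 2).
Class equation: 1 + 2 + 1 + 2 + 1 + 2 + 1 + 2 + 1 + 1 + 1 + 1 + 2 + 2 + 2 + 2 + 2 + 2 + 2 + 2 = 32 = |G|. So G has 20 conjugacy classes.

Answer: 20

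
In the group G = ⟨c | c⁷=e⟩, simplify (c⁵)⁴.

Compute successive powers of (c⁵), reducing at each step:
  (c⁵)²: (c⁵) · c⁵ = c³
  (c⁵)³: (c³) · c⁵ = c
  (c⁵)⁴: c · c⁵ = c⁶

Answer: c⁶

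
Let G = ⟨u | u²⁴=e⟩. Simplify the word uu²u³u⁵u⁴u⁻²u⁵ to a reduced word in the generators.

Multiply left to right, reducing at each step:
  u · u² = u³
  (u³) · u³ = u⁶
  (u⁶) · u⁵ = u¹¹
  (u¹¹) · u⁴ = u¹⁵
  (u¹⁵) · u⁻² = u¹³
  (u¹³) · u⁵ = u¹⁸

Answer: u¹⁸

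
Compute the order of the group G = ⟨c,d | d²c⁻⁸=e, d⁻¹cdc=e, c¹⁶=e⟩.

Enumerate words in the generators, reducing via the relations: the distinct elements are
  {c, d, e, cd, c², c³, c⁴, c⁵, c⁶, c⁷, c⁸, c⁹, c²d, c³d, c¹², c¹³, c¹¹, c¹⁰, c¹⁴, c¹⁵, c⁴d, c⁵d, c⁶d, c⁷d, d⁻¹, cd⁻¹, c²d⁻¹, c³d⁻¹, c⁴d⁻¹, c⁵d⁻¹, c⁶d⁻¹, c⁷d⁻¹}.
No further products give new elements, so |G| = 32.

Answer: 32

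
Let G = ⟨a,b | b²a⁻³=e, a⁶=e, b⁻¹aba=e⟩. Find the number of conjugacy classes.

The conjugacy classes (representative and size) are:
  [e] (size 1), [a] (size 2), [a²] (size 2), [a³] (size 1), [ab⁻¹] (size 3), [a²b⁻¹] (size 3).
Class equation: 1 + 2 + 2 + 1 + 3 + 3 = 12 = |G|. So G has 6 conjugacy classes.

Answer: 6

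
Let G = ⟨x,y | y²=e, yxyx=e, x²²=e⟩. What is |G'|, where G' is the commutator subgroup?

G' = [G, G] is generated by all commutators. The generator-pair commutators are: [x, y] = x².
The subgroup they normally generate is {e, x², x⁴, x⁶, x⁸, x¹⁰, x¹², x¹⁴, x¹⁶, x¹⁸, x²⁰}, of order 11.
Check: |G/G'| = 44/11 = 4 is the order of the abelianisation.

Answer: 11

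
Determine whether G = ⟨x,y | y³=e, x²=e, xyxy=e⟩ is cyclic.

Every cyclic group is abelian. But x·y = xy while y·x = xy², so x·y ≠ y·x and G is not abelian. Hence G is not cyclic.

Answer: No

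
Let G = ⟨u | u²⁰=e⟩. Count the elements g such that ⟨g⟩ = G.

G is cyclic of order 20. An element generates G iff its order is 20, and a cyclic group of order 20 has exactly φ(20) = 8 such elements.

Answer: 8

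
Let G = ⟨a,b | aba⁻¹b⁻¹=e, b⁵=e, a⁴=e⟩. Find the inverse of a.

The order of a is 4 (smallest k with aᵏ = e), so a⁻¹ = a³ = a³.
Check: a · (a³) → a · a³ = e, giving e as required.

Answer: a³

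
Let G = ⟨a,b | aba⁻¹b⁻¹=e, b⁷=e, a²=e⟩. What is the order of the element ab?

Compute successive powers until reaching e:
  (ab)¹ = ab, (ab)² = b², (ab)³ = ab³, (ab)⁴ = b⁴, (ab)⁵ = ab⁵, (ab)⁶ = b⁶, (ab)⁷ = a, (ab)⁸ = b, (ab)⁹ = ab², (ab)¹⁰ = b³, (ab)¹¹ = ab⁴, (ab)¹² = b⁵, (ab)¹³ = ab⁶, (ab)¹⁴ = e.
The smallest positive k with (ab)ᵏ = e is 14.

Answer: 14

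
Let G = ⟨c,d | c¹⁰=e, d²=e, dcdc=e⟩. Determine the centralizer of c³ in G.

⟨c³⟩ ⊆ C_G(c³) since powers of c³ commute with c³; so |C_G(c³)| ≥ |⟨c³⟩| = 10.
By orbit–stabilizer, |C_G(c³)| = |G| / |conj. class of c³| = 20 / 2 = 10.
The 10 elements commuting with c³ are {e, c, c², c³, c⁴, c⁵, c⁶, c⁷, c⁸, c⁹}.

Answer: {e, c, c², c³, c⁴, c⁵, c⁶, c⁷, c⁸, c⁹}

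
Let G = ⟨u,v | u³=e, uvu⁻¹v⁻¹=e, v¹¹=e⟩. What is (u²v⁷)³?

Compute successive powers of (u²v⁷), reducing at each step:
  (u²v⁷)²: (u²v⁷) · u² = uv⁷;   (uv⁷) · v⁷ = uv³
  (u²v⁷)³: (uv³) · u² = v³;   (v³) · v⁷ = v¹⁰

Answer: v¹⁰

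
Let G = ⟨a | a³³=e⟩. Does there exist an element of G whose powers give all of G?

|G| = 33. The element a has order 33 (its powers give 33 distinct elements), so ⟨a⟩ = G and G is cyclic.

Answer: Yes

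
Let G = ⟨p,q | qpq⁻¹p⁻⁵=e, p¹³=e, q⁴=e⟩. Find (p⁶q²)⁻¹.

The order of (p⁶q²) is 2 (smallest k with (p⁶q²)ᵏ = e), so (p⁶q²)⁻¹ = (p⁶q²)¹ = p⁶q².
Check: (p⁶q²) · (p⁶q²) → (p⁶q²) · p⁶ = q²;   (q²) · q² = e, giving e as required.

Answer: p⁶q²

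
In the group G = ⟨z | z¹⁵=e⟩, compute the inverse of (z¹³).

The order of (z¹³) is 15 (smallest k with (z¹³)ᵏ = e), so (z¹³)⁻¹ = (z¹³)¹⁴ = z².
Check: (z¹³) · (z²) → (z¹³) · z² = e, giving e as required.

Answer: z²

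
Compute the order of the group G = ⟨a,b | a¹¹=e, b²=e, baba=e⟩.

Enumerate words in the generators, reducing via the relations: the distinct elements are
  {a, b, e, ab, a², a³, a⁴, a⁵, a⁶, a⁷, a⁸, a⁹, a²b, a³b, a¹⁰, a⁴b, a⁵b, a⁶b, a⁷b, a⁸b, a⁹b, a¹⁰b}.
No further products give new elements, so |G| = 22.

Answer: 22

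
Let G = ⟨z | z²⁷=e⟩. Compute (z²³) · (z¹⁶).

Compute (z²³) · (z¹⁶) by multiplying left to right and reducing via the relations at each step:
  (z²³) · z¹⁶ = z¹²

Answer: z¹²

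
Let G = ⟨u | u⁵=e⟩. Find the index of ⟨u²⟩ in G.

First find ord(u²) by computing successive powers:
  (u²)¹ = u², (u²)² = u⁴, (u²)³ = u, (u²)⁴ = u³, (u²)⁵ = e.
So |⟨u²⟩| = ord(u²) = 5. With |G| = 5, by Lagrange [G : ⟨u²⟩] = 5/5 = 1.

Answer: 1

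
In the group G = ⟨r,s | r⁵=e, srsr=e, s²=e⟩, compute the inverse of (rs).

The order of (rs) is 2 (smallest k with (rs)ᵏ = e), so (rs)⁻¹ = (rs)¹ = rs.
Check: (rs) · (rs) → (rs) · r = s;   s · s = e, giving e as required.

Answer: rs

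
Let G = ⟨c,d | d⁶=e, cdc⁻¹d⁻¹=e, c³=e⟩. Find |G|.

Enumerate words in the generators, reducing via the relations: the distinct elements are
  {c, d, e, cd, c², d², d³, d⁴, d⁵, cd², cd³, cd⁴, cd⁵, c²d, c²d², c²d³, c²d⁴, c²d⁵}.
No further products give new elements, so |G| = 18.

Answer: 18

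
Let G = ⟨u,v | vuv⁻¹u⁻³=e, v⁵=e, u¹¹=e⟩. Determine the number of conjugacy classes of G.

The conjugacy classes (representative and size) are:
  [e] (size 1), [u³] (size 5), [u⁶] (size 5), [u⁷v] (size 11), [u⁹v²] (size 11), [u⁷v³] (size 11), [u⁷v⁴] (size 11).
Class equation: 1 + 5 + 5 + 11 + 11 + 11 + 11 = 55 = |G|. So G has 7 conjugacy classes.

Answer: 7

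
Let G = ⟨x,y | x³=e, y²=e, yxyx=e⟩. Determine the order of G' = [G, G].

G' = [G, G] is generated by all commutators. The generator-pair commutators are: [x, y] = x².
The subgroup they normally generate is {e, x, x²}, of order 3.
Check: |G/G'| = 6/3 = 2 is the order of the abelianisation.

Answer: 3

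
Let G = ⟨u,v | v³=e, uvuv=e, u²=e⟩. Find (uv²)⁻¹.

The order of (uv²) is 2 (smallest k with (uv²)ᵏ = e), so (uv²)⁻¹ = (uv²)¹ = uv².
Check: (uv²) · (uv²) → (uv²) · u = v;   v · v² = e, giving e as required.

Answer: uv²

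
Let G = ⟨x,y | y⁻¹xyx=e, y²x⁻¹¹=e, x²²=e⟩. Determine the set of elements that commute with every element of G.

An element z ∈ Z(G) iff z commutes with every generator.
For example x¹¹ is central: (x¹¹)·x = x¹² = x·(x¹¹); (x¹¹)·y = y⁻¹ = y·(x¹¹).
Whereas x ∉ Z(G) since x·y = xy ≠ x¹⁰y⁻¹ = y·x.
Checking each of the 44 elements this way gives Z(G) = {e, x¹¹}, of order 2.

Answer: {e, x¹¹}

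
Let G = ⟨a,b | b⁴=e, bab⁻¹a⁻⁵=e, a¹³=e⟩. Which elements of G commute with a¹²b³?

⟨a¹²b³⟩ ⊆ C_G(a¹²b³) since powers of a¹²b³ commute with a¹²b³; so |C_G(a¹²b³)| ≥ |⟨a¹²b³⟩| = 4.
By orbit–stabilizer, |C_G(a¹²b³)| = |G| / |conj. class of a¹²b³| = 52 / 13 = 4.
The 4 elements commuting with a¹²b³ are {e, a⁵b, a⁴b², a¹²b³}.

Answer: {e, a⁵b, a⁴b², a¹²b³}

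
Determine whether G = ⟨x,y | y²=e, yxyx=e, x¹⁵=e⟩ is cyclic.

Every cyclic group is abelian. But x·y = xy while y·x = x¹⁴y, so x·y ≠ y·x and G is not abelian. Hence G is not cyclic.

Answer: No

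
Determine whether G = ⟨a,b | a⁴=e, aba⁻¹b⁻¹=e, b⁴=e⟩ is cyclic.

|G| = 16, but the maximum element order in G is 4 < 16. No single element generates all of G, so G is not cyclic.

Answer: No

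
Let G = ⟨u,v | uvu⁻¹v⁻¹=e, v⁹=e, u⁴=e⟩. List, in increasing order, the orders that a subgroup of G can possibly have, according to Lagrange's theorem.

|G| = 36 = 2² · 3². By Lagrange's theorem the order of any subgroup divides 36; the divisors of 36 are 1, 2, 3, 4, 6, 9, 12, 18, 36.

Answer: 1, 2, 3, 4, 6, 9, 12, 18, 36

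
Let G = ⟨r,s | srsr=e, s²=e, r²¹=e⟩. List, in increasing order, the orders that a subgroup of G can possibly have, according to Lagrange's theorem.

|G| = 42 = 2 · 3 · 7. By Lagrange's theorem the order of any subgroup divides 42; the divisors of 42 are 1, 2, 3, 6, 7, 14, 21, 42.

Answer: 1, 2, 3, 6, 7, 14, 21, 42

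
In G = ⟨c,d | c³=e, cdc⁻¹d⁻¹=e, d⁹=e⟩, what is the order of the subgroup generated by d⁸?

|⟨d⁸⟩| equals the order of d⁸. Compute successive powers until reaching e:
  (d⁸)¹ = d⁸, (d⁸)² = d⁷, (d⁸)³ = d⁶, (d⁸)⁴ = d⁵, (d⁸)⁵ = d⁴, (d⁸)⁶ = d³, (d⁸)⁷ = d², (d⁸)⁸ = d, (d⁸)⁹ = e.
The smallest positive k with (d⁸)ᵏ = e is 9, so |⟨d⁸⟩| = 9.

Answer: 9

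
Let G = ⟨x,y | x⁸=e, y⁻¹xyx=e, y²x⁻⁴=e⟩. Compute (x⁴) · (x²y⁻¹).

Compute (x⁴) · (x²y⁻¹) by multiplying left to right and reducing via the relations at each step:
  (x⁴) · x² = x⁶
  (x⁶) · y⁻¹ = x²y

Answer: x²y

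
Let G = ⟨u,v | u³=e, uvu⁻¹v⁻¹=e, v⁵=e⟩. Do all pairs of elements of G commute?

Each pair of generators commutes: u·v = uv = v·u. Since the generators pairwise commute, every element of G commutes with every other, so G is abelian.

Answer: Yes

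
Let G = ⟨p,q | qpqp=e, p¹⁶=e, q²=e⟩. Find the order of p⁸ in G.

Compute successive powers until reaching e:
  (p⁸)¹ = p⁸, (p⁸)² = e.
The smallest positive k with (p⁸)ᵏ = e is 2.

Answer: 2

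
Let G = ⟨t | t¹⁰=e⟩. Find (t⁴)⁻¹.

The order of (t⁴) is 5 (smallest k with (t⁴)ᵏ = e), so (t⁴)⁻¹ = (t⁴)⁴ = t⁶.
Check: (t⁴) · (t⁶) → (t⁴) · t⁶ = e, giving e as required.

Answer: t⁶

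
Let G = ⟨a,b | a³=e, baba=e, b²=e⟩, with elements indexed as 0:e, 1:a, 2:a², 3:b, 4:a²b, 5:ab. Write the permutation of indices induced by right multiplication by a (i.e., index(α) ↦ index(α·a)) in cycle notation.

(0 1 2)(3 4 5)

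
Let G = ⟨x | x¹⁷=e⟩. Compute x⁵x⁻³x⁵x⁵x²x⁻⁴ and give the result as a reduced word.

Multiply left to right, reducing at each step:
  (x⁵) · x⁻³ = x²
  (x²) · x⁵ = x⁷
  (x⁷) · x⁵ = x¹²
  (x¹²) · x² = x¹⁴
  (x¹⁴) · x⁻⁴ = x¹⁰

Answer: x¹⁰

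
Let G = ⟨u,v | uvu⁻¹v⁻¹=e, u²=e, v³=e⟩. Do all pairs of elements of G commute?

Each pair of generators commutes: u·v = uv = v·u. Since the generators pairwise commute, every element of G commutes with every other, so G is abelian.

Answer: Yes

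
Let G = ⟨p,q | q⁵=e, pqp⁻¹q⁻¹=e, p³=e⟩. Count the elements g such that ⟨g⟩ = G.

G is cyclic of order 15. An element generates G iff its order is 15, and a cyclic group of order 15 has exactly φ(15) = 8 such elements.

Answer: 8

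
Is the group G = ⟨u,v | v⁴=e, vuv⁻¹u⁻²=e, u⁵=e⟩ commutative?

u·v = uv but v·u = u²v, so u·v ≠ v·u and G is not abelian.

Answer: No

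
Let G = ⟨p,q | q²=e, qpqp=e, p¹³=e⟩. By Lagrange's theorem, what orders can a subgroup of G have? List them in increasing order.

|G| = 26 = 2 · 13. By Lagrange's theorem the order of any subgroup divides 26; the divisors of 26 are 1, 2, 13, 26.

Answer: 1, 2, 13, 26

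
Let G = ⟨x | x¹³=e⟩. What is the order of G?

G is generated by a single element, so G is cyclic. The relator gives x¹³ = e and no smaller power is forced to be e, so the 13 powers {e, x, x², x³, x⁴, x⁵, x⁶, x⁷, x⁸, x⁹, x¹², x¹¹, x¹⁰} are distinct. Hence |G| = 13.

Answer: 13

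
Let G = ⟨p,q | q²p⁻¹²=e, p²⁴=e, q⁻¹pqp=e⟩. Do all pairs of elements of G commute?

p·q = pq but q·p = p¹¹q⁻¹, so p·q ≠ q·p and G is not abelian.

Answer: No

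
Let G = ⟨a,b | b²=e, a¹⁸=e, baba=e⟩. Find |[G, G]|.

G' = [G, G] is generated by all commutators. The generator-pair commutators are: [a, b] = a².
The subgroup they normally generate is {e, a², a⁴, a⁶, a⁸, a¹⁰, a¹², a¹⁴, a¹⁶}, of order 9.
Check: |G/G'| = 36/9 = 4 is the order of the abelianisation.

Answer: 9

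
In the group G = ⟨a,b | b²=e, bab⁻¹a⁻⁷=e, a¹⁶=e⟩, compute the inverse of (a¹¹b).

The order of (a¹¹b) is 4 (smallest k with (a¹¹b)ᵏ = e), so (a¹¹b)⁻¹ = (a¹¹b)³ = a³b.
Check: (a¹¹b) · (a³b) → (a¹¹b) · a³ = b;   b · b = e, giving e as required.

Answer: a³b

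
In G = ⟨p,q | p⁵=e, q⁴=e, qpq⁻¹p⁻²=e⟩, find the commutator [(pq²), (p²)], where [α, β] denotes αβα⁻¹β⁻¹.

[(pq²), (p²)] = (pq²)·(p²)·(pq²)⁻¹·(p²)⁻¹.
  (pq²) · (p²) = p⁴q²
  (p⁴q²) · (pq²) = p³
  (p³) · (p³) = p

Answer: p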